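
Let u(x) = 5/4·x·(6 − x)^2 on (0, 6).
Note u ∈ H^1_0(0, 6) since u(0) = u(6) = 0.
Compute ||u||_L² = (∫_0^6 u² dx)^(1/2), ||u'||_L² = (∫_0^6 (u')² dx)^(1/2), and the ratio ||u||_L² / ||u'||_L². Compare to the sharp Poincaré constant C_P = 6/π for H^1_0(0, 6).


||u||_L² / ||u'||_L² = 3*sqrt(14)/7 < C_P = 6/π.

u(x) = 5/4·x·(6 − x)^2, so u'(x) = 15*(x - 6)*(x - 2)/4.
u(x) = 5/4·x·(6 − x)^2 vanishes at x = 0 and x = 6, so u ∈ H^1_0(0, 6). Differentiate via the product rule and integrate the resulting polynomials term by term.
  ∫_0^6 u² dx = ∫_0^6 (25*x^6/16 - 75*x^5/2 + 675*x^4/2 - 1350*x^3 + 2025*x^2) dx. Term by term:
    ∫_0^6 25*x^6/16 dx = 437400/7;  ∫_0^6 -75*x^5/2 dx = -291600;  ∫_0^6 675*x^4/2 dx = 524880;
    ∫_0^6 -1350*x^3 dx = -437400;  ∫_0^6 2025*x^2 dx = 145800.
  Sum: 437400/7 − 291600 + 524880 − 437400 + 145800 = 29160/7.
  ∫_0^6 (u')² dx = ∫_0^6 (225*x^4/16 - 225*x^3 + 2475*x^2/2 - 2700*x + 2025) dx. Term by term:
    ∫_0^6 225*x^4/16 dx = 21870;  ∫_0^6 -225*x^3 dx = -72900;  ∫_0^6 2475*x^2/2 dx = 89100;
    ∫_0^6 -2700*x dx = -48600;  ∫_0^6 2025 dx = 12150.
  Sum: 21870 − 72900 + 89100 − 48600 + 12150 = 1620.
∫_0^6 u² dx = 29160/7, so ||u||_L² = 54*sqrt(70)/7.
∫_0^6 (u')² dx = 1620, so ||u'||_L² = 18*sqrt(5).
Ratio ||u||_L² / ||u'||_L² = 3*sqrt(14)/7.
Sharp Poincaré constant on H^1_0(0, 6) is C_P = L/π = 6/π, achieved by sin(π/6·x).
A polynomial bump cannot attain the sharp Poincaré constant (only the first sine eigenfunction does), so the ratio is strictly less than C_P, consistent with ||u||_L² ≤ C_P ||u'||_L².


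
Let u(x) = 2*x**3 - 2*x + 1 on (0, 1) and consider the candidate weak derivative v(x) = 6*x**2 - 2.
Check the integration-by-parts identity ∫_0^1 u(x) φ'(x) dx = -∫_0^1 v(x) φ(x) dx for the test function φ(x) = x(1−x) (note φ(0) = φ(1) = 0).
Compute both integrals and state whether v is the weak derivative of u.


LHS = 1/30, RHS = 1/30. Yes, v = u' weakly.

u(x) = 2*x**3 - 2*x + 1, classical derivative u'(x) = 6*x**2 - 2.
φ(x) = x(1−x), so φ'(x) = 1 - 2*x.
Note φ(0) = φ(1) = 0, so the boundary term u·φ vanishes.
LHS = ∫_0^1 u(x) φ'(x) dx = ∫_0^1 (-4*x^4 + 2*x^3 + 4*x^2 - 4*x + 1) dx. Term by term:
  ∫_0^1 -4*x^4 dx = -4/5;  ∫_0^1 2*x^3 dx = 1/2;  ∫_0^1 4*x^2 dx = 4/3;
  ∫_0^1 -4*x dx = -2;  ∫_0^1 1 dx = 1.
Sum: -4/5 + 1/2 + 4/3 − 2 + 1 = 1/30.
So LHS = 1/30.
∫_0^1 v(x) φ(x) dx = ∫_0^1 (-6*x^4 + 6*x^3 + 2*x^2 - 2*x) dx. Term by term:
  ∫_0^1 -6*x^4 dx = -6/5;  ∫_0^1 6*x^3 dx = 3/2;  ∫_0^1 2*x^2 dx = 2/3;
  ∫_0^1 -2*x dx = -1.
Sum: -6/5 + 3/2 + 2/3 − 1 = -1/30.
So RHS = -∫_0^1 v(x) φ(x) dx = 1/30.
LHS = RHS, so the identity holds for this test φ.
Moreover u is smooth here and v(x) = u'(x) = 6*x**2 - 2 pointwise, so the identity holds for every test function. Hence v is the weak derivative of u.


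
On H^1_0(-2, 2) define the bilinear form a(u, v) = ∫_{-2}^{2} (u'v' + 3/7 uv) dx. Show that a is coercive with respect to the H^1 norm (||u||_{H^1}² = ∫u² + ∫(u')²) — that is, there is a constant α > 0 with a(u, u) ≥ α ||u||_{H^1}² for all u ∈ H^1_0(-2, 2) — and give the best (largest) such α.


α = (48/7 + π^2)/(π^2 + 16)

Coercivity of a(·,·) on H^1_0(-2, 2) means a(u, u) ≥ α ||u||_{H^1}² for every u ∈ H^1_0.
The interval has length L = 4, and Poincaré/coercivity depend only on L. Here a(u, u) = ∫(u')² + (3/7)·∫u².
Here 0 < c = 3/7 < 1. The condition a(u,u) ≥ α||u||_{H^1}² reads (1−α)∫(u')² ≥ (α−c)∫u². Any admissible α is ≤ 1 (rapidly oscillating u have ∫u²/∫(u')² → 0), and α = 1 would force 0 ≥ (1−c)∫u², impossible since c < 1; so 1−α > 0. By the sharp Poincaré inequality on H^1_0 of an interval of length L, ∫(u')² ≥ (π/L)²∫u² with equality for the first sine mode sin(π(x−x₀)/L) (x₀ the left endpoint), so the inequality holds for all u iff (1−α)(π/L)² ≥ α − c, i.e. α ≤ ((π/L)² + c)/((π/L)² + 1) = (1 + c(L/π)²)/(1 + (L/π)²). With (π/L)² = π^2/16 and c = 3/7, the largest admissible constant is α = ((π/L)² + c)/((π/L)² + 1).
Simplifying, α = (48/7 + π^2)/(π^2 + 16).


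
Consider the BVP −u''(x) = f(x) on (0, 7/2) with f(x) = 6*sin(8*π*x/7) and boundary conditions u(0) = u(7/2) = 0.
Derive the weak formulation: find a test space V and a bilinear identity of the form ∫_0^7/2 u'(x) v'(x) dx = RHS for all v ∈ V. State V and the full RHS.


V = H^1_0(0, 7/2) (so v(0) = v(7/2) = 0); weak form: ∫_0^7/2 u'v' dx = ∫_0^7/2 (6*sin(8*π*x/7)) v dx for all v ∈ V.

Multiply both sides by a test function v and integrate from 0 to 7/2:
  ∫_0^7/2 −u''(x) v(x) dx = ∫_0^7/2 f(x) v(x) dx.
Integrate the LHS by parts once:
  ∫_0^7/2 −u'' v dx = −[u'(x) v(x)]_0^7/2 + ∫_0^7/2 u'(x) v'(x) dx.
Thus ∫_0^7/2 u'(x) v'(x) dx = ∫_0^7/2 f(x) v(x) dx + [u'(x) v(x)]_0^7/2.
Choose V so that boundary terms are either known or forced to vanish.
u is Dirichlet: u(0) = u(7/2) = 0. Let V = H^1_0(0, 7/2); then v(0) = v(7/2) = 0, and [u' v]_0^7/2 = 0.
Weak formulation: find u (satisfying any essential BC) such that ∫_0^7/2 u'(x) v'(x) dx = ∫_0^7/2 f v dx for all v ∈ V.
Substituting f(x) = 6*sin(8*π*x/7), the right-hand side is ∫_0^7/2 (6*sin(8*π*x/7)) v dx.


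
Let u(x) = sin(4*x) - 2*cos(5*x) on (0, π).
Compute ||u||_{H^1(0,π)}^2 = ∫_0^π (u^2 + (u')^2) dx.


||u||_{H^1(0,π)}^2 = 832/9 + 121*π/2

u'(x) = 10*sin(5*x) + 4*cos(4*x).
Expand u² and (u')² and integrate term by term on (0, π), using: for integers n ≥ 1, ∫_0^π sin²(nx) dx = ∫_0^π cos²(nx) dx = π/2; for n ≠ n', ∫_0^π sin(nx)sin(n'x) dx = ∫_0^π cos(nx)cos(n'x) dx = 0; and by product-to-sum, ∫_0^π sin(nx)cos(n'x) dx = ½∫_0^π [sin((n+n')x) + sin((n−n')x)] dx, which is 0 when n+n' is even and 2n/(n²−n'²) when n+n' is odd (it need not vanish on (0, π)).
  u² squared terms: (-2)²·∫cos(5x)² dx = 4·π/2 = 2*π;  (1)²·∫sin(4x)² dx = 1·π/2 = π/2.
  u² cross terms: 2·(-2)·(1)·∫cos(5x)·sin(4x) dx = -4·(-8/9) = 32/9.
  So ∫_0^π u² dx = 2*π + π/2 + 32/9 = 32/9 + 5*π/2.
  (u')² squared terms: (4)²·∫cos(4x)² dx = 16·π/2 = 8*π;  (10)²·∫sin(5x)² dx = 100·π/2 = 50*π.
  (u')² cross terms: 2·(4)·(10)·∫cos(4x)·sin(5x) dx = 80·(10/9) = 800/9.
  So ∫_0^π (u')² dx = 8*π + 50*π + 800/9 = 800/9 + 58*π.
||u||_{H^1}^2 = (32/9 + 5*π/2) + (800/9 + 58*π) = 832/9 + 121*π/2.


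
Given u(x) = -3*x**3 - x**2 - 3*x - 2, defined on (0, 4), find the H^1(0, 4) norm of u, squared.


||u||_{H^1}^2 = 1067972/21

The H^1 norm (squared) on an interval (0, L) is
  ||u||_{H^1}^2 = ∫_0^L u(x)^2 dx + ∫_0^L u'(x)^2 dx.
Compute u'(x) = -9*x**2 - 2*x - 3.
Then u(x)^2 = 9*x**6 + 6*x**5 + 19*x**4 + 18*x**3 + 13*x**2 + 12*x + 4 and u'(x)^2 = 81*x**4 + 36*x**3 + 58*x**2 + 12*x + 9.
Integrate each monomial from 0 to 4 using ∫_0^4 c·x^n dx = c·4^(n+1)/(n+1):
  ∫_0^4 u(x)^2 dx = ∫_0^4 (9*x^6 + 6*x^5 + 19*x^4 + 18*x^3 + 13*x^2 + 12*x + 4) dx. Term by term:
    ∫_0^4 9*x^6 dx = 147456/7;  ∫_0^4 6*x^5 dx = 4096;  ∫_0^4 19*x^4 dx = 19456/5;
    ∫_0^4 18*x^3 dx = 1152;  ∫_0^4 13*x^2 dx = 832/3;  ∫_0^4 12*x dx = 96;
    ∫_0^4 4 dx = 16.
  Sum: 147456/7 + 4096 + 19456/5 + 1152 + 832/3 + 96 + 16 = 3212336/105.
  ∫_0^4 u'(x)^2 dx = ∫_0^4 (81*x^4 + 36*x^3 + 58*x^2 + 12*x + 9) dx. Term by term:
    ∫_0^4 81*x^4 dx = 82944/5;  ∫_0^4 36*x^3 dx = 2304;  ∫_0^4 58*x^2 dx = 3712/3;
    ∫_0^4 12*x dx = 96;  ∫_0^4 9 dx = 36.
  Sum: 82944/5 + 2304 + 3712/3 + 96 + 36 = 303932/15.
Adding: ||u||_{H^1}^2 = 3212336/105 + 303932/15 = 1067972/21.


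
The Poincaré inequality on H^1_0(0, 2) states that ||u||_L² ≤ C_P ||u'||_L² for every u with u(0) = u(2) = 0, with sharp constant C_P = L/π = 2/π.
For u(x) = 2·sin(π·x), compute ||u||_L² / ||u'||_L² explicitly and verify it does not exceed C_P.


||u||_L² / ||u'||_L² = 1/π < C_P = 2/π.

u(x) = 2·sin(π·x), so u'(x) = 2*π*cos(π*x).
Writing u(x) = A·sin(kπx/L) with A = 2 and k = 2, use ∫_0^L sin²(kπx/L) dx = L/2 and ∫_0^L cos²(kπx/L) dx = L/2.
u² = 4·sin²(π·x) and (u')² = 4*π^2·cos²(π·x), and each of sin², cos² integrates to L/2 = 1 over (0, 2).
∫_0^2 u² dx = 4, so ||u||_L² = 2.
∫_0^2 (u')² dx = 4*π^2, so ||u'||_L² = 2*π.
Ratio ||u||_L² / ||u'||_L² = 1/π.
Sharp Poincaré constant on H^1_0(0, 2) is C_P = L/π = 2/π, achieved by sin(π/2·x).
This is the k = 2 harmonic; the ratio L/(kπ) is strictly less than C_P = L/π, consistent with the sharp inequality ||u||_L² ≤ C_P ||u'||_L².


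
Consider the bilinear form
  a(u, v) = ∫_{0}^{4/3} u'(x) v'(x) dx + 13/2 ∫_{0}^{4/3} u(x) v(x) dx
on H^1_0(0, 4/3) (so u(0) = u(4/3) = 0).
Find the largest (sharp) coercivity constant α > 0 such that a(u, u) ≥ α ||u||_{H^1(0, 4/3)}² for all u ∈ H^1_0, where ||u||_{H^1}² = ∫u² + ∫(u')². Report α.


α = 1

Coercivity of a(·,·) on H^1_0(0, 4/3) means a(u, u) ≥ α ||u||_{H^1}² for every u ∈ H^1_0.
The interval has length L = 4/3, and Poincaré/coercivity depend only on L. Here a(u, u) = ∫(u')² + (13/2)·∫u².
Here c = 13/2 ≥ 1, so a(u,u) = ∫(u')² + c∫u² ≥ ∫(u')² + ∫u² = ||u||_{H^1}², i.e. α = 1 works. No larger α is possible: a(u,u) ≥ α||u||_{H^1}² means (1−α)∫(u')² ≥ (α−c)∫u², and for the modes u_n = sin(nπ(x−x₀)/L) (x₀ the left endpoint) one has ∫u_n²/∫(u_n')² = (L/(nπ))² → 0, so a(u_n,u_n)/||u_n||_{H^1}² → 1. Hence the optimal constant is α = 1.
Therefore α = 1.


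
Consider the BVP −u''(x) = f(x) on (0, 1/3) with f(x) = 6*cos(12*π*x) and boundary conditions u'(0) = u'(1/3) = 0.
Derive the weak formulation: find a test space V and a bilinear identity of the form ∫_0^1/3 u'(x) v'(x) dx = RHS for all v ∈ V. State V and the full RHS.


V = H^1(0, 1/3) (no boundary constraint on v; u is determined up to an additive constant); weak form: ∫_0^1/3 u'v' dx = ∫_0^1/3 (6*cos(12*π*x)) v dx for all v ∈ V.

Multiply both sides by a test function v and integrate from 0 to 1/3:
  ∫_0^1/3 −u''(x) v(x) dx = ∫_0^1/3 f(x) v(x) dx.
Integrate the LHS by parts once:
  ∫_0^1/3 −u'' v dx = −[u'(x) v(x)]_0^1/3 + ∫_0^1/3 u'(x) v'(x) dx.
Thus ∫_0^1/3 u'(x) v'(x) dx = ∫_0^1/3 f(x) v(x) dx + [u'(x) v(x)]_0^1/3.
Choose V so that boundary terms are either known or forced to vanish.
u has homogeneous Neumann: u'(0) = u'(1/3) = 0. So [u' v]_0^1/3 = 0·v(1/3) − 0·v(0) = 0 for any v; take V = H^1(0, 1/3).
Weak formulation: find u (satisfying any essential BC) such that ∫_0^1/3 u'(x) v'(x) dx = ∫_0^1/3 f v dx for all v ∈ V (homogeneous Neumann, so boundary terms vanish).
Substituting f(x) = 6*cos(12*π*x), the right-hand side is ∫_0^1/3 (6*cos(12*π*x)) v dx.
Compatibility check (pure Neumann): taking v ≡ 1 ∈ V gives 0 = ∫_0^1/3 f dx + (0) − (0), i.e. ∫_0^1/3 f dx must equal u'(0) − u'(1/3) = 0. Indeed ∫_0^1/3 (6*cos(12*π*x)) dx = 0, so the data are compatible. The solution is then unique only up to an additive constant (fix it e.g. by requiring ∫_0^1/3 u dx = 0).


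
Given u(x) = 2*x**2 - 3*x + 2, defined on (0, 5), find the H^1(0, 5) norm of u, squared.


||u||_{H^1}^2 = 1615

The H^1 norm (squared) on an interval (0, L) is
  ||u||_{H^1}^2 = ∫_0^L u(x)^2 dx + ∫_0^L u'(x)^2 dx.
Compute u'(x) = 4*x - 3.
Then u(x)^2 = 4*x**4 - 12*x**3 + 17*x**2 - 12*x + 4 and u'(x)^2 = 16*x**2 - 24*x + 9.
Integrate each monomial from 0 to 5 using ∫_0^5 c·x^n dx = c·5^(n+1)/(n+1):
  ∫_0^5 u(x)^2 dx = ∫_0^5 (4*x^4 - 12*x^3 + 17*x^2 - 12*x + 4) dx. Term by term:
    ∫_0^5 4*x^4 dx = 2500;  ∫_0^5 -12*x^3 dx = -1875;  ∫_0^5 17*x^2 dx = 2125/3;
    ∫_0^5 -12*x dx = -150;  ∫_0^5 4 dx = 20.
  Sum: 2500 − 1875 + 2125/3 − 150 + 20 = 3610/3.
  ∫_0^5 u'(x)^2 dx = ∫_0^5 (16*x^2 - 24*x + 9) dx. Term by term:
    ∫_0^5 16*x^2 dx = 2000/3;  ∫_0^5 -24*x dx = -300;  ∫_0^5 9 dx = 45.
  Sum: 2000/3 − 300 + 45 = 1235/3.
Adding: ||u||_{H^1}^2 = 3610/3 + 1235/3 = 1615.


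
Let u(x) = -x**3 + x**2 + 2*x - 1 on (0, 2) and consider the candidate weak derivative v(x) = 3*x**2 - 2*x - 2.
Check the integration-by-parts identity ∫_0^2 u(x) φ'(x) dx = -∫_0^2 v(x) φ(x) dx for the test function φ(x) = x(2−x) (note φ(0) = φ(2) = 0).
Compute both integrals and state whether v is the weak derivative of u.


LHS = -8/15, RHS = 8/15. No, v is not the weak derivative of u.

u(x) = -x**3 + x**2 + 2*x - 1, classical derivative u'(x) = -3*x**2 + 2*x + 2.
φ(x) = x(2−x), so φ'(x) = 2 - 2*x.
Note φ(0) = φ(2) = 0, so the boundary term u·φ vanishes.
LHS = ∫_0^2 u(x) φ'(x) dx = ∫_0^2 (2*x^4 - 4*x^3 - 2*x^2 + 6*x - 2) dx. Term by term:
  ∫_0^2 2*x^4 dx = 64/5;  ∫_0^2 -4*x^3 dx = -16;  ∫_0^2 -2*x^2 dx = -16/3;
  ∫_0^2 6*x dx = 12;  ∫_0^2 -2 dx = -4.
Sum: 64/5 − 16 − 16/3 + 12 − 4 = -8/15.
So LHS = -8/15.
∫_0^2 v(x) φ(x) dx = ∫_0^2 (-3*x^4 + 8*x^3 - 2*x^2 - 4*x) dx. Term by term:
  ∫_0^2 -3*x^4 dx = -96/5;  ∫_0^2 8*x^3 dx = 32;  ∫_0^2 -2*x^2 dx = -16/3;
  ∫_0^2 -4*x dx = -8.
Sum: -96/5 + 32 − 16/3 − 8 = -8/15.
So RHS = -∫_0^2 v(x) φ(x) dx = 8/15.
LHS − RHS = -16/15 ≠ 0, so the identity fails.
(For a valid weak derivative the identity must hold for EVERY test function, in particular this one. The failure shows v is NOT the weak derivative of u.)
Correct weak derivative would be u'(x) = -3*x**2 + 2*x + 2.


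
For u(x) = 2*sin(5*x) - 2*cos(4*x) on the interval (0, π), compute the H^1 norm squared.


||u||_{H^1(0,π)}^2 = -1360/9 + 86*π

u'(x) = 8*sin(4*x) + 10*cos(5*x).
Expand u² and (u')² and integrate term by term on (0, π), using: for integers n ≥ 1, ∫_0^π sin²(nx) dx = ∫_0^π cos²(nx) dx = π/2; for n ≠ n', ∫_0^π sin(nx)sin(n'x) dx = ∫_0^π cos(nx)cos(n'x) dx = 0; and by product-to-sum, ∫_0^π sin(nx)cos(n'x) dx = ½∫_0^π [sin((n+n')x) + sin((n−n')x)] dx, which is 0 when n+n' is even and 2n/(n²−n'²) when n+n' is odd (it need not vanish on (0, π)).
  u² squared terms: (-2)²·∫cos(4x)² dx = 4·π/2 = 2*π;  (2)²·∫sin(5x)² dx = 4·π/2 = 2*π.
  u² cross terms: 2·(-2)·(2)·∫cos(4x)·sin(5x) dx = -8·(10/9) = -80/9.
  So ∫_0^π u² dx = 2*π + 2*π − 80/9 = -80/9 + 4*π.
  (u')² squared terms: (8)²·∫sin(4x)² dx = 64·π/2 = 32*π;  (10)²·∫cos(5x)² dx = 100·π/2 = 50*π.
  (u')² cross terms: 2·(8)·(10)·∫sin(4x)·cos(5x) dx = 160·(-8/9) = -1280/9.
  So ∫_0^π (u')² dx = 32*π + 50*π − 1280/9 = -1280/9 + 82*π.
||u||_{H^1}^2 = (-80/9 + 4*π) + (-1280/9 + 82*π) = -1360/9 + 86*π.


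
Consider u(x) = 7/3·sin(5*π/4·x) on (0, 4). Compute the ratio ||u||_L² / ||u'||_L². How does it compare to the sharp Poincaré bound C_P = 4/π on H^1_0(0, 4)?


||u||_L² / ||u'||_L² = 4/(5*π) < C_P = 4/π.

u(x) = 7/3·sin(5*π/4·x), so u'(x) = 35*π*cos(5*π*x/4)/12.
Writing u(x) = A·sin(kπx/L) with A = 7/3 and k = 5, use ∫_0^L sin²(kπx/L) dx = L/2 and ∫_0^L cos²(kπx/L) dx = L/2.
u² = 49/9·sin²(5*π/4·x) and (u')² = 1225*π^2/144·cos²(5*π/4·x), and each of sin², cos² integrates to L/2 = 2 over (0, 4).
∫_0^4 u² dx = 98/9, so ||u||_L² = 7*sqrt(2)/3.
∫_0^4 (u')² dx = 1225*π^2/72, so ||u'||_L² = 35*sqrt(2)*π/12.
Ratio ||u||_L² / ||u'||_L² = 4/(5*π).
Sharp Poincaré constant on H^1_0(0, 4) is C_P = L/π = 4/π, achieved by sin(π/4·x).
This is the k = 5 harmonic; the ratio L/(kπ) is strictly less than C_P = L/π, consistent with the sharp inequality ||u||_L² ≤ C_P ||u'||_L².


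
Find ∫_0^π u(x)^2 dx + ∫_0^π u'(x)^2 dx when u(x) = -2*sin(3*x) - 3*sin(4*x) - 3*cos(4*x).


||u||_{H^1(0,π)}^2 = -1224/7 + 173*π

u'(x) = 12*sin(4*x) - 6*cos(3*x) - 12*cos(4*x).
Expand u² and (u')² and integrate term by term on (0, π), using: for integers n ≥ 1, ∫_0^π sin²(nx) dx = ∫_0^π cos²(nx) dx = π/2; for n ≠ n', ∫_0^π sin(nx)sin(n'x) dx = ∫_0^π cos(nx)cos(n'x) dx = 0; and by product-to-sum, ∫_0^π sin(nx)cos(n'x) dx = ½∫_0^π [sin((n+n')x) + sin((n−n')x)] dx, which is 0 when n+n' is even and 2n/(n²−n'²) when n+n' is odd (it need not vanish on (0, π)).
  u² squared terms: (-3)²·∫cos(4x)² dx = 9·π/2 = 9*π/2;  (-3)²·∫sin(4x)² dx = 9·π/2 = 9*π/2;  (-2)²·∫sin(3x)² dx = 4·π/2 = 2*π.
  u² cross terms: 2·(-3)·(-3)·∫cos(4x)·sin(4x) dx = 18·(0) = 0;  2·(-3)·(-2)·∫cos(4x)·sin(3x) dx = 12·(-6/7) = -72/7;  2·(-3)·(-2)·∫sin(4x)·sin(3x) dx = 12·(0) = 0.
  So ∫_0^π u² dx = 9*π/2 + 9*π/2 + 2*π + 0 − 72/7 + 0 = -72/7 + 11*π.
  (u')² squared terms: (-12)²·∫cos(4x)² dx = 144·π/2 = 72*π;  (-6)²·∫cos(3x)² dx = 36·π/2 = 18*π;  (12)²·∫sin(4x)² dx = 144·π/2 = 72*π.
  (u')² cross terms: 2·(-12)·(-6)·∫cos(4x)·cos(3x) dx = 144·(0) = 0;  2·(-12)·(12)·∫cos(4x)·sin(4x) dx = -288·(0) = 0;  2·(-6)·(12)·∫cos(3x)·sin(4x) dx = -144·(8/7) = -1152/7.
  So ∫_0^π (u')² dx = 72*π + 18*π + 72*π + 0 + 0 − 1152/7 = -1152/7 + 162*π.
||u||_{H^1}^2 = (-72/7 + 11*π) + (-1152/7 + 162*π) = -1224/7 + 173*π.


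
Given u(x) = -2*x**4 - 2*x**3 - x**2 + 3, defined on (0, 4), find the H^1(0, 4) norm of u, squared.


||u||_{H^1}^2 = 135849164/315

The H^1 norm (squared) on an interval (0, L) is
  ||u||_{H^1}^2 = ∫_0^L u(x)^2 dx + ∫_0^L u'(x)^2 dx.
Compute u'(x) = -8*x**3 - 6*x**2 - 2*x.
Then u(x)^2 = 4*x**8 + 8*x**7 + 8*x**6 + 4*x**5 - 11*x**4 - 12*x**3 - 6*x**2 + 9 and u'(x)^2 = 64*x**6 + 96*x**5 + 68*x**4 + 24*x**3 + 4*x**2.
Integrate each monomial from 0 to 4 using ∫_0^4 c·x^n dx = c·4^(n+1)/(n+1):
  ∫_0^4 u(x)^2 dx = ∫_0^4 (4*x^8 + 8*x^7 + 8*x^6 + 4*x^5 - 11*x^4 - 12*x^3 - 6*x^2 + 9) dx. Term by term:
    ∫_0^4 4*x^8 dx = 1048576/9;  ∫_0^4 8*x^7 dx = 65536;  ∫_0^4 8*x^6 dx = 131072/7;
    ∫_0^4 4*x^5 dx = 8192/3;  ∫_0^4 -11*x^4 dx = -11264/5;  ∫_0^4 -12*x^3 dx = -768;
    ∫_0^4 -6*x^2 dx = -128;  ∫_0^4 9 dx = 36.
  Sum: 1048576/9 + 65536 + 131072/7 + 8192/3 − 11264/5 − 768 − 128 + 36 = 63121868/315.
  ∫_0^4 u'(x)^2 dx = ∫_0^4 (64*x^6 + 96*x^5 + 68*x^4 + 24*x^3 + 4*x^2) dx. Term by term:
    ∫_0^4 64*x^6 dx = 1048576/7;  ∫_0^4 96*x^5 dx = 65536;  ∫_0^4 68*x^4 dx = 69632/5;
    ∫_0^4 24*x^3 dx = 1536;  ∫_0^4 4*x^2 dx = 256/3.
  Sum: 1048576/7 + 65536 + 69632/5 + 1536 + 256/3 = 24242432/105.
Adding: ||u||_{H^1}^2 = 63121868/315 + 24242432/105 = 135849164/315.


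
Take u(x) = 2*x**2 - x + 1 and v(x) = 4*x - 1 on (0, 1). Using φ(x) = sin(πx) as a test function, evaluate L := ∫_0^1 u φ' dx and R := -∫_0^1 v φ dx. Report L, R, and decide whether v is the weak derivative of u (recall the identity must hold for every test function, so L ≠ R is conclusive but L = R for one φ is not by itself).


LHS = -2/π, RHS = -2/π. Yes, v = u' weakly.

u(x) = 2*x**2 - x + 1, classical derivative u'(x) = 4*x - 1.
φ(x) = sin(πx), so φ'(x) = π*cos(π*x).
Note φ(0) = φ(1) = 0, so the boundary term u·φ vanishes.
LHS = ∫_0^1 u(x) φ'(x) dx = ∫_0^1 (2*π*x^2*cos(π*x) - π*x*cos(π*x) + π*cos(π*x)) dx. Term by term:
  ∫_0^1 π*cos(π*x) dx = 0;  ∫_0^1 -π*x*cos(π*x) dx = 2/π;  ∫_0^1 2*π*x^2*cos(π*x) dx = -4/π.
Sum: 0 + 2/π − 4/π = -2/π.
So LHS = -2/π.
∫_0^1 v(x) φ(x) dx = ∫_0^1 (4*x*sin(π*x) - sin(π*x)) dx. Term by term:
  ∫_0^1 -sin(π*x) dx = -2/π;  ∫_0^1 4*x*sin(π*x) dx = 4/π.
Sum: -2/π + 4/π = 2/π.
So RHS = -∫_0^1 v(x) φ(x) dx = -2/π.
LHS = RHS, so the identity holds for this test φ.
Moreover u is smooth here and v(x) = u'(x) = 4*x - 1 pointwise, so the identity holds for every test function. Hence v is the weak derivative of u.


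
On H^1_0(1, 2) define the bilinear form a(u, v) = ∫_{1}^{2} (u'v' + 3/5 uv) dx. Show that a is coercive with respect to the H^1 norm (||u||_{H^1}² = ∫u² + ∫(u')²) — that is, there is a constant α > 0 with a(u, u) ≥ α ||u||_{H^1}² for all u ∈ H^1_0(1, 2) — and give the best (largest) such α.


α = (3/5 + π^2)/(1 + π^2)

Coercivity of a(·,·) on H^1_0(1, 2) means a(u, u) ≥ α ||u||_{H^1}² for every u ∈ H^1_0.
The interval has length L = 1, and Poincaré/coercivity depend only on L. Here a(u, u) = ∫(u')² + (3/5)·∫u².
Here 0 < c = 3/5 < 1. The condition a(u,u) ≥ α||u||_{H^1}² reads (1−α)∫(u')² ≥ (α−c)∫u². Any admissible α is ≤ 1 (rapidly oscillating u have ∫u²/∫(u')² → 0), and α = 1 would force 0 ≥ (1−c)∫u², impossible since c < 1; so 1−α > 0. By the sharp Poincaré inequality on H^1_0 of an interval of length L, ∫(u')² ≥ (π/L)²∫u² with equality for the first sine mode sin(π(x−x₀)/L) (x₀ the left endpoint), so the inequality holds for all u iff (1−α)(π/L)² ≥ α − c, i.e. α ≤ ((π/L)² + c)/((π/L)² + 1) = (1 + c(L/π)²)/(1 + (L/π)²). With (π/L)² = π^2 and c = 3/5, the largest admissible constant is α = ((π/L)² + c)/((π/L)² + 1).
Simplifying, α = (3/5 + π^2)/(1 + π^2).


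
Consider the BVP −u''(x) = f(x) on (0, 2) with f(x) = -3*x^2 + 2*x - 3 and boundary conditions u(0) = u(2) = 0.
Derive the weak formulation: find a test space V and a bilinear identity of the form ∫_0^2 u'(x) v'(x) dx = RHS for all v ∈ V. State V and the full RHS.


V = H^1_0(0, 2) (so v(0) = v(2) = 0); weak form: ∫_0^2 u'v' dx = ∫_0^2 (-3*x^2 + 2*x - 3) v dx for all v ∈ V.

Multiply both sides by a test function v and integrate from 0 to 2:
  ∫_0^2 −u''(x) v(x) dx = ∫_0^2 f(x) v(x) dx.
Integrate the LHS by parts once:
  ∫_0^2 −u'' v dx = −[u'(x) v(x)]_0^2 + ∫_0^2 u'(x) v'(x) dx.
Thus ∫_0^2 u'(x) v'(x) dx = ∫_0^2 f(x) v(x) dx + [u'(x) v(x)]_0^2.
Choose V so that boundary terms are either known or forced to vanish.
u is Dirichlet: u(0) = u(2) = 0. Let V = H^1_0(0, 2); then v(0) = v(2) = 0, and [u' v]_0^2 = 0.
Weak formulation: find u (satisfying any essential BC) such that ∫_0^2 u'(x) v'(x) dx = ∫_0^2 f v dx for all v ∈ V.
Substituting f(x) = -3*x^2 + 2*x - 3, the right-hand side is ∫_0^2 (-3*x^2 + 2*x - 3) v dx.


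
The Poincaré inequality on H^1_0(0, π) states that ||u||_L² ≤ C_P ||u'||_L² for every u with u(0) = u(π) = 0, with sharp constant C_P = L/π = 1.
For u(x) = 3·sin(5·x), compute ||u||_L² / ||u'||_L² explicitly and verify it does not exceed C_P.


||u||_L² / ||u'||_L² = 1/5 < C_P = 1.

u(x) = 3·sin(5·x), so u'(x) = 15*cos(5*x).
Writing u(x) = A·sin(kπx/L) with A = 3 and k = 5, use ∫_0^L sin²(kπx/L) dx = L/2 and ∫_0^L cos²(kπx/L) dx = L/2.
u² = 9·sin²(5·x) and (u')² = 225·cos²(5·x), and each of sin², cos² integrates to L/2 = π/2 over (0, π).
∫_0^π u² dx = 9*π/2, so ||u||_L² = 3*sqrt(2)*sqrt(π)/2.
∫_0^π (u')² dx = 225*π/2, so ||u'||_L² = 15*sqrt(2)*sqrt(π)/2.
Ratio ||u||_L² / ||u'||_L² = 1/5.
Sharp Poincaré constant on H^1_0(0, π) is C_P = L/π = 1, achieved by sin(x).
This is the k = 5 harmonic; the ratio L/(kπ) is strictly less than C_P = L/π, consistent with the sharp inequality ||u||_L² ≤ C_P ||u'||_L².


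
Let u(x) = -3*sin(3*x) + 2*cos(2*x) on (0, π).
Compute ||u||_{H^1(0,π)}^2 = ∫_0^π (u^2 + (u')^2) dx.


||u||_{H^1(0,π)}^2 = -72 + 55*π

u'(x) = -4*sin(2*x) - 9*cos(3*x).
Expand u² and (u')² and integrate term by term on (0, π), using: for integers n ≥ 1, ∫_0^π sin²(nx) dx = ∫_0^π cos²(nx) dx = π/2; for n ≠ n', ∫_0^π sin(nx)sin(n'x) dx = ∫_0^π cos(nx)cos(n'x) dx = 0; and by product-to-sum, ∫_0^π sin(nx)cos(n'x) dx = ½∫_0^π [sin((n+n')x) + sin((n−n')x)] dx, which is 0 when n+n' is even and 2n/(n²−n'²) when n+n' is odd (it need not vanish on (0, π)).
  u² squared terms: (-3)²·∫sin(3x)² dx = 9·π/2 = 9*π/2;  (2)²·∫cos(2x)² dx = 4·π/2 = 2*π.
  u² cross terms: 2·(-3)·(2)·∫sin(3x)·cos(2x) dx = -12·(6/5) = -72/5.
  So ∫_0^π u² dx = 9*π/2 + 2*π − 72/5 = -72/5 + 13*π/2.
  (u')² squared terms: (-9)²·∫cos(3x)² dx = 81·π/2 = 81*π/2;  (-4)²·∫sin(2x)² dx = 16·π/2 = 8*π.
  (u')² cross terms: 2·(-9)·(-4)·∫cos(3x)·sin(2x) dx = 72·(-4/5) = -288/5.
  So ∫_0^π (u')² dx = 81*π/2 + 8*π − 288/5 = -288/5 + 97*π/2.
||u||_{H^1}^2 = (-72/5 + 13*π/2) + (-288/5 + 97*π/2) = -72 + 55*π.


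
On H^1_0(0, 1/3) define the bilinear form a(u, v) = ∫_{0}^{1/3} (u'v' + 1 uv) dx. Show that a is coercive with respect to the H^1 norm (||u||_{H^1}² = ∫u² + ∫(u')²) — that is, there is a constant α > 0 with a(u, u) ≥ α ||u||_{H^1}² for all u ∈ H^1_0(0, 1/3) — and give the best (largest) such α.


α = 1

Coercivity of a(·,·) on H^1_0(0, 1/3) means a(u, u) ≥ α ||u||_{H^1}² for every u ∈ H^1_0.
The interval has length L = 1/3, and Poincaré/coercivity depend only on L. Here a(u, u) = ∫(u')² + (1)·∫u².
Here c = 1 ≥ 1, so a(u,u) = ∫(u')² + c∫u² ≥ ∫(u')² + ∫u² = ||u||_{H^1}², i.e. α = 1 works. No larger α is possible: a(u,u) ≥ α||u||_{H^1}² means (1−α)∫(u')² ≥ (α−c)∫u², and for the modes u_n = sin(nπ(x−x₀)/L) (x₀ the left endpoint) one has ∫u_n²/∫(u_n')² = (L/(nπ))² → 0, so a(u_n,u_n)/||u_n||_{H^1}² → 1. Hence the optimal constant is α = 1.
Therefore α = 1.


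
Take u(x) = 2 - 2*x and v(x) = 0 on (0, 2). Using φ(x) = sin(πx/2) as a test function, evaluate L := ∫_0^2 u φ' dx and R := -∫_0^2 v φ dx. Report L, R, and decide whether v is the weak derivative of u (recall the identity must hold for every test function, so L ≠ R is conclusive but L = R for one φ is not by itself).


LHS = 8/π, RHS = 0. No, v is not the weak derivative of u.

u(x) = 2 - 2*x, classical derivative u'(x) = -2.
φ(x) = sin(πx/2), so φ'(x) = π*cos(π*x/2)/2.
Note φ(0) = φ(2) = 0, so the boundary term u·φ vanishes.
LHS = ∫_0^2 u(x) φ'(x) dx = ∫_0^2 (-π*x*cos(π*x/2) + π*cos(π*x/2)) dx. Term by term:
  ∫_0^2 π*cos(π*x/2) dx = 0;  ∫_0^2 -π*x*cos(π*x/2) dx = 8/π.
Sum: 0 + 8/π = 8/π.
So LHS = 8/π.
∫_0^2 v(x) φ(x) dx = ∫_0^2 (0) dx. Term by term:
  ∫_0^2 0 dx = 0.
So RHS = -∫_0^2 v(x) φ(x) dx = 0.
LHS − RHS = 8/π ≠ 0, so the identity fails.
(For a valid weak derivative the identity must hold for EVERY test function, in particular this one. The failure shows v is NOT the weak derivative of u.)
Correct weak derivative would be u'(x) = -2.


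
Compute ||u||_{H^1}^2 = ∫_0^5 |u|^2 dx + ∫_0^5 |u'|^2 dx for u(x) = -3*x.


||u||_{H^1}^2 = 420

The H^1 norm (squared) on an interval (0, L) is
  ||u||_{H^1}^2 = ∫_0^L u(x)^2 dx + ∫_0^L u'(x)^2 dx.
Compute u'(x) = -3.
Then u(x)^2 = 9*x**2 and u'(x)^2 = 9.
Integrate each monomial from 0 to 5 using ∫_0^5 c·x^n dx = c·5^(n+1)/(n+1):
  ∫_0^5 u(x)^2 dx = ∫_0^5 (9*x^2) dx. Term by term:
    ∫_0^5 9*x^2 dx = 375.
  ∫_0^5 u'(x)^2 dx = ∫_0^5 (9) dx. Term by term:
    ∫_0^5 9 dx = 45.
Adding: ||u||_{H^1}^2 = 375 + 45 = 420.


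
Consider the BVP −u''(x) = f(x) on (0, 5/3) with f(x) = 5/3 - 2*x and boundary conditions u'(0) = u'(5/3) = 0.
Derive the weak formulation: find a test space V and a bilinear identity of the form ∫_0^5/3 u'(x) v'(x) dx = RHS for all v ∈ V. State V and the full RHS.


V = H^1(0, 5/3) (no boundary constraint on v; u is determined up to an additive constant); weak form: ∫_0^5/3 u'v' dx = ∫_0^5/3 (5/3 - 2*x) v dx for all v ∈ V.

Multiply both sides by a test function v and integrate from 0 to 5/3:
  ∫_0^5/3 −u''(x) v(x) dx = ∫_0^5/3 f(x) v(x) dx.
Integrate the LHS by parts once:
  ∫_0^5/3 −u'' v dx = −[u'(x) v(x)]_0^5/3 + ∫_0^5/3 u'(x) v'(x) dx.
Thus ∫_0^5/3 u'(x) v'(x) dx = ∫_0^5/3 f(x) v(x) dx + [u'(x) v(x)]_0^5/3.
Choose V so that boundary terms are either known or forced to vanish.
u has homogeneous Neumann: u'(0) = u'(5/3) = 0. So [u' v]_0^5/3 = 0·v(5/3) − 0·v(0) = 0 for any v; take V = H^1(0, 5/3).
Weak formulation: find u (satisfying any essential BC) such that ∫_0^5/3 u'(x) v'(x) dx = ∫_0^5/3 f v dx for all v ∈ V (homogeneous Neumann, so boundary terms vanish).
Substituting f(x) = 5/3 - 2*x, the right-hand side is ∫_0^5/3 (5/3 - 2*x) v dx.
Compatibility check (pure Neumann): taking v ≡ 1 ∈ V gives 0 = ∫_0^5/3 f dx + (0) − (0), i.e. ∫_0^5/3 f dx must equal u'(0) − u'(5/3) = 0. Indeed ∫_0^5/3 (5/3 - 2*x) dx = 0, so the data are compatible. The solution is then unique only up to an additive constant (fix it e.g. by requiring ∫_0^5/3 u dx = 0).


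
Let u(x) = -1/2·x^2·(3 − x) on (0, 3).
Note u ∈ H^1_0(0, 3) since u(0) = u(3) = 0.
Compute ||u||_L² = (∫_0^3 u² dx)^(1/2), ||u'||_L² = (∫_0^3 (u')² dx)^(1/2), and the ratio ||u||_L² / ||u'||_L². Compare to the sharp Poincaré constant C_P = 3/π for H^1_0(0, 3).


||u||_L² / ||u'||_L² = 3*sqrt(14)/14 < C_P = 3/π.

u(x) = -1/2·x^2·(3 − x), so u'(x) = 3*x*(x - 2)/2.
u(x) = -1/2·x^2·(3 − x) vanishes at x = 0 and x = 3, so u ∈ H^1_0(0, 3). Differentiate via the product rule and integrate the resulting polynomials term by term.
  ∫_0^3 u² dx = ∫_0^3 (x^6/4 - 3*x^5/2 + 9*x^4/4) dx. Term by term:
    ∫_0^3 x^6/4 dx = 2187/28;  ∫_0^3 -3*x^5/2 dx = -729/4;  ∫_0^3 9*x^4/4 dx = 2187/20.
  Sum: 2187/28 − 729/4 + 2187/20 = 729/140.
  ∫_0^3 (u')² dx = ∫_0^3 (9*x^4/4 - 9*x^3 + 9*x^2) dx. Term by term:
    ∫_0^3 9*x^4/4 dx = 2187/20;  ∫_0^3 -9*x^3 dx = -729/4;  ∫_0^3 9*x^2 dx = 81.
  Sum: 2187/20 − 729/4 + 81 = 81/10.
∫_0^3 u² dx = 729/140, so ||u||_L² = 27*sqrt(35)/70.
∫_0^3 (u')² dx = 81/10, so ||u'||_L² = 9*sqrt(10)/10.
Ratio ||u||_L² / ||u'||_L² = 3*sqrt(14)/14.
Sharp Poincaré constant on H^1_0(0, 3) is C_P = L/π = 3/π, achieved by sin(π/3·x).
A polynomial bump cannot attain the sharp Poincaré constant (only the first sine eigenfunction does), so the ratio is strictly less than C_P, consistent with ||u||_L² ≤ C_P ||u'||_L².


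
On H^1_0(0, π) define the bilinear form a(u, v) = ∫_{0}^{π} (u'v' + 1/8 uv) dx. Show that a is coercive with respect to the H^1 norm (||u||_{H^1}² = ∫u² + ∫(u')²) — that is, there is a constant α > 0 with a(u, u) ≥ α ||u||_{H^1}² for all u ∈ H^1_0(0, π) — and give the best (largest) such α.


α = 9/16

Coercivity of a(·,·) on H^1_0(0, π) means a(u, u) ≥ α ||u||_{H^1}² for every u ∈ H^1_0.
The interval has length L = π, and Poincaré/coercivity depend only on L. Here a(u, u) = ∫(u')² + (1/8)·∫u².
Here 0 < c = 1/8 < 1. The condition a(u,u) ≥ α||u||_{H^1}² reads (1−α)∫(u')² ≥ (α−c)∫u². Any admissible α is ≤ 1 (rapidly oscillating u have ∫u²/∫(u')² → 0), and α = 1 would force 0 ≥ (1−c)∫u², impossible since c < 1; so 1−α > 0. By the sharp Poincaré inequality on H^1_0 of an interval of length L, ∫(u')² ≥ (π/L)²∫u² with equality for the first sine mode sin(π(x−x₀)/L) (x₀ the left endpoint), so the inequality holds for all u iff (1−α)(π/L)² ≥ α − c, i.e. α ≤ ((π/L)² + c)/((π/L)² + 1) = (1 + c(L/π)²)/(1 + (L/π)²). With (π/L)² = 1 and c = 1/8, the largest admissible constant is α = ((π/L)² + c)/((π/L)² + 1).
Simplifying, α = 9/16.


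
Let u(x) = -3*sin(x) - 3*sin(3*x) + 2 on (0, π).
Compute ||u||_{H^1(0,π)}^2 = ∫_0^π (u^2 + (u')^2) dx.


||u||_{H^1(0,π)}^2 = -32 + 58*π

u'(x) = -3*cos(x) - 9*cos(3*x).
Expand u² and (u')² and integrate term by term on (0, π), using: for integers n ≥ 1, ∫_0^π sin²(nx) dx = ∫_0^π cos²(nx) dx = π/2; for n ≠ n', ∫_0^π sin(nx)sin(n'x) dx = ∫_0^π cos(nx)cos(n'x) dx = 0; and by product-to-sum, ∫_0^π sin(nx)cos(n'x) dx = ½∫_0^π [sin((n+n')x) + sin((n−n')x)] dx, which is 0 when n+n' is even and 2n/(n²−n'²) when n+n' is odd (it need not vanish on (0, π)). For the constant mode: ∫_0^π 1 dx = π, ∫_0^π cos(nx) dx = 0, ∫_0^π sin(nx) dx = (1−(−1)^n)/n.
  u² squared terms: (2)²·∫1 dx = 4·π = 4*π;  (-3)²·∫sin(x)² dx = 9·π/2 = 9*π/2;  (-3)²·∫sin(3x)² dx = 9·π/2 = 9*π/2.
  u² cross terms: 2·(2)·(-3)·∫1·sin(x) dx = -12·(2) = -24;  2·(2)·(-3)·∫1·sin(3x) dx = -12·(2/3) = -8;  2·(-3)·(-3)·∫sin(x)·sin(3x) dx = 18·(0) = 0.
  So ∫_0^π u² dx = 4*π + 9*π/2 + 9*π/2 − 24 − 8 + 0 = -32 + 13*π.
  (u')² squared terms: (-9)²·∫cos(3x)² dx = 81·π/2 = 81*π/2;  (-3)²·∫cos(x)² dx = 9·π/2 = 9*π/2.
  (u')² cross terms: 2·(-9)·(-3)·∫cos(3x)·cos(x) dx = 54·(0) = 0.
  So ∫_0^π (u')² dx = 81*π/2 + 9*π/2 + 0 = 45*π.
||u||_{H^1}^2 = (-32 + 13*π) + (45*π) = -32 + 58*π.


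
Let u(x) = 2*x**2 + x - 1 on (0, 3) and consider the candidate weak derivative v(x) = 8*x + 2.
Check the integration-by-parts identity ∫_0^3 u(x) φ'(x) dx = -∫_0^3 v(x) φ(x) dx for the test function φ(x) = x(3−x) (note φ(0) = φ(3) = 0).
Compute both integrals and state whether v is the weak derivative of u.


LHS = -63/2, RHS = -63. No, v is not the weak derivative of u.

u(x) = 2*x**2 + x - 1, classical derivative u'(x) = 4*x + 1.
φ(x) = x(3−x), so φ'(x) = 3 - 2*x.
Note φ(0) = φ(3) = 0, so the boundary term u·φ vanishes.
LHS = ∫_0^3 u(x) φ'(x) dx = ∫_0^3 (-4*x^3 + 4*x^2 + 5*x - 3) dx. Term by term:
  ∫_0^3 -4*x^3 dx = -81;  ∫_0^3 4*x^2 dx = 36;  ∫_0^3 5*x dx = 45/2;
  ∫_0^3 -3 dx = -9.
Sum: -81 + 36 + 45/2 − 9 = -63/2.
So LHS = -63/2.
∫_0^3 v(x) φ(x) dx = ∫_0^3 (-8*x^3 + 22*x^2 + 6*x) dx. Term by term:
  ∫_0^3 -8*x^3 dx = -162;  ∫_0^3 22*x^2 dx = 198;  ∫_0^3 6*x dx = 27.
Sum: -162 + 198 + 27 = 63.
So RHS = -∫_0^3 v(x) φ(x) dx = -63.
LHS − RHS = 63/2 ≠ 0, so the identity fails.
(For a valid weak derivative the identity must hold for EVERY test function, in particular this one. The failure shows v is NOT the weak derivative of u.)
Correct weak derivative would be u'(x) = 4*x + 1.


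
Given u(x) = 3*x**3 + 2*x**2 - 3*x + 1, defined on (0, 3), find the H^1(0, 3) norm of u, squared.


||u||_{H^1}^2 = 597279/70

The H^1 norm (squared) on an interval (0, L) is
  ||u||_{H^1}^2 = ∫_0^L u(x)^2 dx + ∫_0^L u'(x)^2 dx.
Compute u'(x) = 9*x**2 + 4*x - 3.
Then u(x)^2 = 9*x**6 + 12*x**5 - 14*x**4 - 6*x**3 + 13*x**2 - 6*x + 1 and u'(x)^2 = 81*x**4 + 72*x**3 - 38*x**2 - 24*x + 9.
Integrate each monomial from 0 to 3 using ∫_0^3 c·x^n dx = c·3^(n+1)/(n+1):
  ∫_0^3 u(x)^2 dx = ∫_0^3 (9*x^6 + 12*x^5 - 14*x^4 - 6*x^3 + 13*x^2 - 6*x + 1) dx. Term by term:
    ∫_0^3 9*x^6 dx = 19683/7;  ∫_0^3 12*x^5 dx = 1458;  ∫_0^3 -14*x^4 dx = -3402/5;
    ∫_0^3 -6*x^3 dx = -243/2;  ∫_0^3 13*x^2 dx = 117;  ∫_0^3 -6*x dx = -27;
    ∫_0^3 1 dx = 3.
  Sum: 19683/7 + 1458 − 3402/5 − 243/2 + 117 − 27 + 3 = 249267/70.
  ∫_0^3 u'(x)^2 dx = ∫_0^3 (81*x^4 + 72*x^3 - 38*x^2 - 24*x + 9) dx. Term by term:
    ∫_0^3 81*x^4 dx = 19683/5;  ∫_0^3 72*x^3 dx = 1458;  ∫_0^3 -38*x^2 dx = -342;
    ∫_0^3 -24*x dx = -108;  ∫_0^3 9 dx = 27.
  Sum: 19683/5 + 1458 − 342 − 108 + 27 = 24858/5.
Adding: ||u||_{H^1}^2 = 249267/70 + 24858/5 = 597279/70.


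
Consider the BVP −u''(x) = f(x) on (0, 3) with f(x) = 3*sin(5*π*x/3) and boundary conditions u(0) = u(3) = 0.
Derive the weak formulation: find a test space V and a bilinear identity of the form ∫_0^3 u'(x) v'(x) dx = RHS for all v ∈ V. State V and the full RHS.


V = H^1_0(0, 3) (so v(0) = v(3) = 0); weak form: ∫_0^3 u'v' dx = ∫_0^3 (3*sin(5*π*x/3)) v dx for all v ∈ V.

Multiply both sides by a test function v and integrate from 0 to 3:
  ∫_0^3 −u''(x) v(x) dx = ∫_0^3 f(x) v(x) dx.
Integrate the LHS by parts once:
  ∫_0^3 −u'' v dx = −[u'(x) v(x)]_0^3 + ∫_0^3 u'(x) v'(x) dx.
Thus ∫_0^3 u'(x) v'(x) dx = ∫_0^3 f(x) v(x) dx + [u'(x) v(x)]_0^3.
Choose V so that boundary terms are either known or forced to vanish.
u is Dirichlet: u(0) = u(3) = 0. Let V = H^1_0(0, 3); then v(0) = v(3) = 0, and [u' v]_0^3 = 0.
Weak formulation: find u (satisfying any essential BC) such that ∫_0^3 u'(x) v'(x) dx = ∫_0^3 f v dx for all v ∈ V.
Substituting f(x) = 3*sin(5*π*x/3), the right-hand side is ∫_0^3 (3*sin(5*π*x/3)) v dx.


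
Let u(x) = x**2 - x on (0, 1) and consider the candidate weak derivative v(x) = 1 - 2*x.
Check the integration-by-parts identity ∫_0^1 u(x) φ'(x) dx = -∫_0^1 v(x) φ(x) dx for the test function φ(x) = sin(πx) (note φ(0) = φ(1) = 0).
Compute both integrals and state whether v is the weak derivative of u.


LHS = 0, RHS = 0. No, v is not the weak derivative of u.

u(x) = x**2 - x, classical derivative u'(x) = 2*x - 1.
φ(x) = sin(πx), so φ'(x) = π*cos(π*x).
Note φ(0) = φ(1) = 0, so the boundary term u·φ vanishes.
LHS = ∫_0^1 u(x) φ'(x) dx = ∫_0^1 (π*x^2*cos(π*x) - π*x*cos(π*x)) dx. Term by term:
  ∫_0^1 π*x^2*cos(π*x) dx = -2/π;  ∫_0^1 -π*x*cos(π*x) dx = 2/π.
Sum: -2/π + 2/π = 0.
So LHS = 0.
∫_0^1 v(x) φ(x) dx = ∫_0^1 (-2*x*sin(π*x) + sin(π*x)) dx. Term by term:
  ∫_0^1 -2*x*sin(π*x) dx = -2/π;  ∫_0^1 sin(π*x) dx = 2/π.
Sum: -2/π + 2/π = 0.
So RHS = -∫_0^1 v(x) φ(x) dx = 0.
LHS = RHS, so the identity holds for this particular φ. But this is necessary, not sufficient: a weak derivative must satisfy the identity for EVERY test function in C_c^∞(0, 1).
Here u is smooth, so its weak derivative equals its classical derivative u'(x) = 2*x - 1. Since v(x) = 1 - 2*x ≠ u'(x), v is NOT the weak derivative of u — the agreement for this single φ is a coincidence (the difference v − u' happens to be L²-orthogonal to this φ).


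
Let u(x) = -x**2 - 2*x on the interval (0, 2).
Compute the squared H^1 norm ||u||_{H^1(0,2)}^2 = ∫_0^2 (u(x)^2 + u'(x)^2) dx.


||u||_{H^1}^2 = 1016/15

The H^1 norm (squared) on an interval (0, L) is
  ||u||_{H^1}^2 = ∫_0^L u(x)^2 dx + ∫_0^L u'(x)^2 dx.
Compute u'(x) = -2*x - 2.
Then u(x)^2 = x**4 + 4*x**3 + 4*x**2 and u'(x)^2 = 4*x**2 + 8*x + 4.
Integrate each monomial from 0 to 2 using ∫_0^2 c·x^n dx = c·2^(n+1)/(n+1):
  ∫_0^2 u(x)^2 dx = ∫_0^2 (x^4 + 4*x^3 + 4*x^2) dx. Term by term:
    ∫_0^2 x^4 dx = 32/5;  ∫_0^2 4*x^3 dx = 16;  ∫_0^2 4*x^2 dx = 32/3.
  Sum: 32/5 + 16 + 32/3 = 496/15.
  ∫_0^2 u'(x)^2 dx = ∫_0^2 (4*x^2 + 8*x + 4) dx. Term by term:
    ∫_0^2 4*x^2 dx = 32/3;  ∫_0^2 8*x dx = 16;  ∫_0^2 4 dx = 8.
  Sum: 32/3 + 16 + 8 = 104/3.
Adding: ||u||_{H^1}^2 = 496/15 + 104/3 = 1016/15.


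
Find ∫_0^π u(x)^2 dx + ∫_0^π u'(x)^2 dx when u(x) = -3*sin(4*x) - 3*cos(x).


||u||_{H^1(0,π)}^2 = 96/5 + 171*π/2

u'(x) = 3*sin(x) - 12*cos(4*x).
Expand u² and (u')² and integrate term by term on (0, π), using: for integers n ≥ 1, ∫_0^π sin²(nx) dx = ∫_0^π cos²(nx) dx = π/2; for n ≠ n', ∫_0^π sin(nx)sin(n'x) dx = ∫_0^π cos(nx)cos(n'x) dx = 0; and by product-to-sum, ∫_0^π sin(nx)cos(n'x) dx = ½∫_0^π [sin((n+n')x) + sin((n−n')x)] dx, which is 0 when n+n' is even and 2n/(n²−n'²) when n+n' is odd (it need not vanish on (0, π)).
  u² squared terms: (-3)²·∫cos(x)² dx = 9·π/2 = 9*π/2;  (-3)²·∫sin(4x)² dx = 9·π/2 = 9*π/2.
  u² cross terms: 2·(-3)·(-3)·∫cos(x)·sin(4x) dx = 18·(8/15) = 48/5.
  So ∫_0^π u² dx = 9*π/2 + 9*π/2 + 48/5 = 48/5 + 9*π.
  (u')² squared terms: (-12)²·∫cos(4x)² dx = 144·π/2 = 72*π;  (3)²·∫sin(x)² dx = 9·π/2 = 9*π/2.
  (u')² cross terms: 2·(-12)·(3)·∫cos(4x)·sin(x) dx = -72·(-2/15) = 48/5.
  So ∫_0^π (u')² dx = 72*π + 9*π/2 + 48/5 = 48/5 + 153*π/2.
||u||_{H^1}^2 = (48/5 + 9*π) + (48/5 + 153*π/2) = 96/5 + 171*π/2.


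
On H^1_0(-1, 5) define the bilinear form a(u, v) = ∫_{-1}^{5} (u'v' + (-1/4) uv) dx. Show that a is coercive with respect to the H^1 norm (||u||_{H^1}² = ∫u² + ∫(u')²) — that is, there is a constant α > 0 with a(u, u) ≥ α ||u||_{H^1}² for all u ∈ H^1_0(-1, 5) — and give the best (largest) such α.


α = (-9 + π^2)/(π^2 + 36)

Coercivity of a(·,·) on H^1_0(-1, 5) means a(u, u) ≥ α ||u||_{H^1}² for every u ∈ H^1_0.
The interval has length L = 6, and Poincaré/coercivity depend only on L. Here a(u, u) = ∫(u')² + (-1/4)·∫u².
Here c = -1/4 < 0 with |c| < (π/L)² = π^2/36, so coercivity still holds. The condition a(u,u) ≥ α||u||_{H^1}² reads (1−α)∫(u')² ≥ (α−c)∫u². Any admissible α is ≤ 1 (rapidly oscillating u have ∫u²/∫(u')² → 0), and α = 1 would force 0 ≥ (1−c)∫u², impossible since c < 1; so 1−α > 0. By the sharp Poincaré inequality on H^1_0 of an interval of length L, ∫(u')² ≥ (π/L)²∫u² with equality for the first sine mode sin(π(x−x₀)/L) (x₀ the left endpoint), so the inequality holds for all u iff (1−α)(π/L)² ≥ α − c, i.e. α ≤ ((π/L)² + c)/((π/L)² + 1) = (1 + c(L/π)²)/(1 + (L/π)²). (Direct route, valid since c ≤ 0: Poincaré gives c∫u² ≥ c(L/π)²∫(u')², so a(u,u) ≥ (1 + c(L/π)²)∫(u')², while ||u||_{H^1}² ≤ (1 + (L/π)²)∫(u')²; dividing yields the same α.) With (π/L)² = π^2/36 and c = -1/4, the largest admissible constant is α = ((π/L)² + c)/((π/L)² + 1).
Simplifying, α = (-9 + π^2)/(π^2 + 36).
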